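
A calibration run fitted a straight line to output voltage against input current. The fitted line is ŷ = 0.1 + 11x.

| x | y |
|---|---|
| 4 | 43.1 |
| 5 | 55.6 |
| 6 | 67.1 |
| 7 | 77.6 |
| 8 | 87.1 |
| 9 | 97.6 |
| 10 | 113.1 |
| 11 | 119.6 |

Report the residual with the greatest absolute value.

e = 3

x=4: ŷ = 0.1 + 11·4 = 44.1; e = 43.1 − 44.1 = -1
x=5: ŷ = 0.1 + 11·5 = 55.1; e = 55.6 − 55.1 = 0.5
x=6: ŷ = 0.1 + 11·6 = 66.1; e = 67.1 − 66.1 = 1
x=7: ŷ = 0.1 + 11·7 = 77.1; e = 77.6 − 77.1 = 0.5
x=8: ŷ = 0.1 + 11·8 = 88.1; e = 87.1 − 88.1 = -1
x=9: ŷ = 0.1 + 11·9 = 99.1; e = 97.6 − 99.1 = -1.5
x=10: ŷ = 0.1 + 11·10 = 110.1; e = 113.1 − 110.1 = 3
x=11: ŷ = 0.1 + 11·11 = 121.1; e = 119.6 − 121.1 = -1.5
Largest |e| is 3 at x = 10, residual 3.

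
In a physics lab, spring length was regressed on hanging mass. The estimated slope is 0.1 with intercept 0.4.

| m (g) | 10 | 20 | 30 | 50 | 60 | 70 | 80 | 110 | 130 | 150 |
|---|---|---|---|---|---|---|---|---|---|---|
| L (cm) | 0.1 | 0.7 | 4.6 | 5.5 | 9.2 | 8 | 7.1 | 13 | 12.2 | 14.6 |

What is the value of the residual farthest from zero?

m=10: L̂ = 0.4 + 0.1·10 = 1.4; r = 0.1 − 1.4 = -1.3
m=20: L̂ = 0.4 + 0.1·20 = 2.4; r = 0.7 − 2.4 = -1.7
m=30: L̂ = 0.4 + 0.1·30 = 3.4; r = 4.6 − 3.4 = 1.2
m=50: L̂ = 0.4 + 0.1·50 = 5.4; r = 5.5 − 5.4 = 0.1
m=60: L̂ = 0.4 + 0.1·60 = 6.4; r = 9.2 − 6.4 = 2.8
m=70: L̂ = 0.4 + 0.1·70 = 7.4; r = 8 − 7.4 = 0.6
m=80: L̂ = 0.4 + 0.1·80 = 8.4; r = 7.1 − 8.4 = -1.3
m=110: L̂ = 0.4 + 0.1·110 = 11.4; r = 13 − 11.4 = 1.6
m=130: L̂ = 0.4 + 0.1·130 = 13.4; r = 12.2 − 13.4 = -1.2
m=150: L̂ = 0.4 + 0.1·150 = 15.4; r = 14.6 − 15.4 = -0.8
Largest |r| is 2.8 at m = 60, residual 2.8.

r = 2.8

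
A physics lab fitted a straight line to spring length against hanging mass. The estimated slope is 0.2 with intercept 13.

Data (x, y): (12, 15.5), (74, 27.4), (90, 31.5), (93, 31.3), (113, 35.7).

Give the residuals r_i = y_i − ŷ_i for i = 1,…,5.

x=12: ŷ = 13 + 0.2·12 = 15.4; r = 15.5 − 15.4 = 0.1
x=74: ŷ = 13 + 0.2·74 = 27.8; r = 27.4 − 27.8 = -0.4
x=90: ŷ = 13 + 0.2·90 = 31; r = 31.5 − 31 = 0.5
x=93: ŷ = 13 + 0.2·93 = 31.6; r = 31.3 − 31.6 = -0.3
x=113: ŷ = 13 + 0.2·113 = 35.6; r = 35.7 − 35.6 = 0.1

0.1, -0.4, 0.5, -0.3, 0.1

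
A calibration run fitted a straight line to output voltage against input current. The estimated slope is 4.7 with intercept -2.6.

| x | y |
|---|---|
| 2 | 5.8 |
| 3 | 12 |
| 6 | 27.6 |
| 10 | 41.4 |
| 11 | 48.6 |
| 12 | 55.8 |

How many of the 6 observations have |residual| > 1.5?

x=2: ŷ = -2.6 + 4.7·2 = 6.8; r = 5.8 − 6.8 = -1
x=3: ŷ = -2.6 + 4.7·3 = 11.5; r = 12 − 11.5 = 0.5
x=6: ŷ = -2.6 + 4.7·6 = 25.6; r = 27.6 − 25.6 = 2
x=10: ŷ = -2.6 + 4.7·10 = 44.4; r = 41.4 − 44.4 = -3
x=11: ŷ = -2.6 + 4.7·11 = 49.1; r = 48.6 − 49.1 = -0.5
x=12: ŷ = -2.6 + 4.7·12 = 53.8; r = 55.8 − 53.8 = 2
|r| > 1.5: x=6 (|r|=2), x=10 (|r|=3), x=12 (|r|=2) → 3

3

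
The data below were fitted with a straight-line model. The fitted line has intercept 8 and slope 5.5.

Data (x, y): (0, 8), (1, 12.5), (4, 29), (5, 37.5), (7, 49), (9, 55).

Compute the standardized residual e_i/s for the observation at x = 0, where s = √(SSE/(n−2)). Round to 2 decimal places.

x=0: ŷ = 8 + 5.5·0 = 8; e = 8 − 8 = 0
x=1: ŷ = 8 + 5.5·1 = 13.5; e = 12.5 − 13.5 = -1
x=4: ŷ = 8 + 5.5·4 = 30; e = 29 − 30 = -1
x=5: ŷ = 8 + 5.5·5 = 35.5; e = 37.5 − 35.5 = 2
x=7: ŷ = 8 + 5.5·7 = 46.5; e = 49 − 46.5 = 2.5
x=9: ŷ = 8 + 5.5·9 = 57.5; e = 55 − 57.5 = -2.5
SSE = 0 + 1 + 1 + 4 + 6.25 + 6.25 = 18.5
s = √(18.5/4) = 2.15058
e/s = 0 / 2.15058 = 0.00

0.00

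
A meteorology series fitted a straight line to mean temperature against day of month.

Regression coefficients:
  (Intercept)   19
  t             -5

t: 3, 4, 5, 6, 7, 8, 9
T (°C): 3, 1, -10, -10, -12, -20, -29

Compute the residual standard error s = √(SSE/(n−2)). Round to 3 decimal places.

s = 3.098

t=3: ŷ = 19 − 5·3 = 4; r = 3 − 4 = -1
t=4: ŷ = 19 − 5·4 = -1; r = 1 − (-1) = 2
t=5: ŷ = 19 − 5·5 = -6; r = -10 − (-6) = -4
t=6: ŷ = 19 − 5·6 = -11; r = -10 − (-11) = 1
t=7: ŷ = 19 − 5·7 = -16; r = -12 − (-16) = 4
t=8: ŷ = 19 − 5·8 = -21; r = -20 − (-21) = 1
t=9: ŷ = 19 − 5·9 = -26; r = -29 − (-26) = -3
SSE = 1 + 4 + 16 + 1 + 16 + 1 + 9 = 48
s = √(48/5) = √9.6 ≈ 3.098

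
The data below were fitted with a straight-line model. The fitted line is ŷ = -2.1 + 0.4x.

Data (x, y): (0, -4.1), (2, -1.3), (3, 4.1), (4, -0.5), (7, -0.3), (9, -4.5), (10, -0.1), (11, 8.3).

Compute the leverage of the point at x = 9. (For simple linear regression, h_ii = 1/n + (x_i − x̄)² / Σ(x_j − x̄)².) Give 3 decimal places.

x̄ = (0 + 2 + 3 + 4 + 7 + 9 + 10 + 11)/8 = 5.75
Σ(x − x̄)² = 33.0625 + 14.0625 + 7.5625 + 3.0625 + 1.5625 + 10.5625 + 18.0625 + 27.5625 = 115.5
h = 1/8 + (3.25)²/115.5 = 0.125 + 0.0914502 = 0.216

h = 0.216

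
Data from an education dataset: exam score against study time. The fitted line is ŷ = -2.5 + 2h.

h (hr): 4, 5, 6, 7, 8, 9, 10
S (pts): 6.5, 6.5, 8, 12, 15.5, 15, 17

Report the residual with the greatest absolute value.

h=4: ŷ = -2.5 + 2·4 = 5.5; r = 6.5 − 5.5 = 1
h=5: ŷ = -2.5 + 2·5 = 7.5; r = 6.5 − 7.5 = -1
h=6: ŷ = -2.5 + 2·6 = 9.5; r = 8 − 9.5 = -1.5
h=7: ŷ = -2.5 + 2·7 = 11.5; r = 12 − 11.5 = 0.5
h=8: ŷ = -2.5 + 2·8 = 13.5; r = 15.5 − 13.5 = 2
h=9: ŷ = -2.5 + 2·9 = 15.5; r = 15 − 15.5 = -0.5
h=10: ŷ = -2.5 + 2·10 = 17.5; r = 17 − 17.5 = -0.5
Largest |r| is 2 at h = 8, residual 2.

r = 2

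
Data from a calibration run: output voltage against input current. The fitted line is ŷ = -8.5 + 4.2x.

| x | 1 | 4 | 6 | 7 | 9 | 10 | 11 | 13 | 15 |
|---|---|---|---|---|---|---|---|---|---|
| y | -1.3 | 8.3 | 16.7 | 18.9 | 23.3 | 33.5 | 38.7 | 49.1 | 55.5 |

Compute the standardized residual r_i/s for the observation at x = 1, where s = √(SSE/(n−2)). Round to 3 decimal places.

1.025

x=1: ŷ = -8.5 + 4.2·1 = -4.3; r = -1.3 − (-4.3) = 3
x=4: ŷ = -8.5 + 4.2·4 = 8.3; r = 8.3 − 8.3 = 0
x=6: ŷ = -8.5 + 4.2·6 = 16.7; r = 16.7 − 16.7 = 0
x=7: ŷ = -8.5 + 4.2·7 = 20.9; r = 18.9 − 20.9 = -2
x=9: ŷ = -8.5 + 4.2·9 = 29.3; r = 23.3 − 29.3 = -6
x=10: ŷ = -8.5 + 4.2·10 = 33.5; r = 33.5 − 33.5 = 0
x=11: ŷ = -8.5 + 4.2·11 = 37.7; r = 38.7 − 37.7 = 1
x=13: ŷ = -8.5 + 4.2·13 = 46.1; r = 49.1 − 46.1 = 3
x=15: ŷ = -8.5 + 4.2·15 = 54.5; r = 55.5 − 54.5 = 1
SSE = 9 + 0 + 0 + 4 + 36 + 0 + 1 + 9 + 1 = 60
s = √(60/7) = 2.9277
r/s = 3 / 2.9277 = 1.025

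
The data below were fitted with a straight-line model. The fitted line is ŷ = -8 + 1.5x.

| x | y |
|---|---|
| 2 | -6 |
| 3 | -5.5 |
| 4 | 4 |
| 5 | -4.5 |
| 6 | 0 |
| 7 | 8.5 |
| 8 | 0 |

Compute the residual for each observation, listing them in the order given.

-1, -2, 6, -4, -1, 6, -4

x=2: ŷ = -8 + 1.5·2 = -5; r = -6 − (-5) = -1
x=3: ŷ = -8 + 1.5·3 = -3.5; r = -5.5 − (-3.5) = -2
x=4: ŷ = -8 + 1.5·4 = -2; r = 4 − (-2) = 6
x=5: ŷ = -8 + 1.5·5 = -0.5; r = -4.5 − (-0.5) = -4
x=6: ŷ = -8 + 1.5·6 = 1; r = 0 − 1 = -1
x=7: ŷ = -8 + 1.5·7 = 2.5; r = 8.5 − 2.5 = 6
x=8: ŷ = -8 + 1.5·8 = 4; r = 0 − 4 = -4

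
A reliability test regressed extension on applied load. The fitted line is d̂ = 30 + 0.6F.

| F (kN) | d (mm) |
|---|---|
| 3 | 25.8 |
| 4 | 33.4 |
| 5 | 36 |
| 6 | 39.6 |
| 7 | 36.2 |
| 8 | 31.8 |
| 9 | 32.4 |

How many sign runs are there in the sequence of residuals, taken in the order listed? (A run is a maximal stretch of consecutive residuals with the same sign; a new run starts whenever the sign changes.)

3 runs

F=3: d̂ = 30 + 0.6·3 = 31.8; e = 25.8 − 31.8 = -6
F=4: d̂ = 30 + 0.6·4 = 32.4; e = 33.4 − 32.4 = 1
F=5: d̂ = 30 + 0.6·5 = 33; e = 36 − 33 = 3
F=6: d̂ = 30 + 0.6·6 = 33.6; e = 39.6 − 33.6 = 6
F=7: d̂ = 30 + 0.6·7 = 34.2; e = 36.2 − 34.2 = 2
F=8: d̂ = 30 + 0.6·8 = 34.8; e = 31.8 − 34.8 = -3
F=9: d̂ = 30 + 0.6·9 = 35.4; e = 32.4 − 35.4 = -3
Signs: − + + + + − −
Runs: −×1, +×4, −×2 → 3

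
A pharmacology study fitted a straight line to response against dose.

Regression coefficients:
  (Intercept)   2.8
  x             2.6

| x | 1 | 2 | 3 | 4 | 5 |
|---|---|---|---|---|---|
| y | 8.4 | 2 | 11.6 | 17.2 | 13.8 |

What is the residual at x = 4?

r = 4

ŷ = 2.8 + 2.6·4 = 13.2
r = 17.2 − 13.2 = 4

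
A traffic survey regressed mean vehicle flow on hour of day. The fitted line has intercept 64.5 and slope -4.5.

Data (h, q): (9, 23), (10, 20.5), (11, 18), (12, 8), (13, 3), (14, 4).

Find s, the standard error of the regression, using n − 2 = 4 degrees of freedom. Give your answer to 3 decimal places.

h=9: ŷ = 64.5 − 4.5·9 = 24; r = 23 − 24 = -1
h=10: ŷ = 64.5 − 4.5·10 = 19.5; r = 20.5 − 19.5 = 1
h=11: ŷ = 64.5 − 4.5·11 = 15; r = 18 − 15 = 3
h=12: ŷ = 64.5 − 4.5·12 = 10.5; r = 8 − 10.5 = -2.5
h=13: ŷ = 64.5 − 4.5·13 = 6; r = 3 − 6 = -3
h=14: ŷ = 64.5 − 4.5·14 = 1.5; r = 4 − 1.5 = 2.5
SSE = 1 + 1 + 9 + 6.25 + 9 + 6.25 = 32.5
s = √(32.5/4) = √8.125 ≈ 2.850

s = 2.850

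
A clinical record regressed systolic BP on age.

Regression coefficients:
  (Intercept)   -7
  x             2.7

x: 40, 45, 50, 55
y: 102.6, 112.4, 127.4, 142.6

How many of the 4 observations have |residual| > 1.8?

x=40: ŷ = -7 + 2.7·40 = 101; e = 102.6 − 101 = 1.6
x=45: ŷ = -7 + 2.7·45 = 114.5; e = 112.4 − 114.5 = -2.1
x=50: ŷ = -7 + 2.7·50 = 128; e = 127.4 − 128 = -0.6
x=55: ŷ = -7 + 2.7·55 = 141.5; e = 142.6 − 141.5 = 1.1
|e| > 1.8: x=45 (|e|=2.1) → 1

1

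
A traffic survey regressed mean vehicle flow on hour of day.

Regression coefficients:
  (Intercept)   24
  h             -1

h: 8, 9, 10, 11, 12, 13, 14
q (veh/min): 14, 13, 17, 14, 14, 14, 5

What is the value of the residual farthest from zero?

r = -5

h=8: ŷ = 24 − 8 = 16; r = 14 − 16 = -2
h=9: ŷ = 24 − 9 = 15; r = 13 − 15 = -2
h=10: ŷ = 24 − 10 = 14; r = 17 − 14 = 3
h=11: ŷ = 24 − 11 = 13; r = 14 − 13 = 1
h=12: ŷ = 24 − 12 = 12; r = 14 − 12 = 2
h=13: ŷ = 24 − 13 = 11; r = 14 − 11 = 3
h=14: ŷ = 24 − 14 = 10; r = 5 − 10 = -5
Largest |r| is 5 at h = 14, residual -5.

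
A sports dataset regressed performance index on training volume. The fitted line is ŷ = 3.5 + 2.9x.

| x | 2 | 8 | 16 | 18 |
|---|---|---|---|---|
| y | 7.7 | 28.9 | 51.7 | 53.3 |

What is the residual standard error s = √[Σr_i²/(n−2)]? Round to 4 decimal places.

x=2: ŷ = 3.5 + 2.9·2 = 9.3; r = 7.7 − 9.3 = -1.6
x=8: ŷ = 3.5 + 2.9·8 = 26.7; r = 28.9 − 26.7 = 2.2
x=16: ŷ = 3.5 + 2.9·16 = 49.9; r = 51.7 − 49.9 = 1.8
x=18: ŷ = 3.5 + 2.9·18 = 55.7; r = 53.3 − 55.7 = -2.4
SSE = 2.56 + 4.84 + 3.24 + 5.76 = 16.4
s = √(16.4/2) = √8.2 ≈ 2.8636

s = 2.8636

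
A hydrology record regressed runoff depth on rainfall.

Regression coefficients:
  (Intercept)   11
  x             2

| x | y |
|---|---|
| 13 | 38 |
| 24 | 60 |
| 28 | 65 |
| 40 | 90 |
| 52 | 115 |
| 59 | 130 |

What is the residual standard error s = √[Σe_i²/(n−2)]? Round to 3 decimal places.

s = 1.414

x=13: ŷ = 11 + 2·13 = 37; e = 38 − 37 = 1
x=24: ŷ = 11 + 2·24 = 59; e = 60 − 59 = 1
x=28: ŷ = 11 + 2·28 = 67; e = 65 − 67 = -2
x=40: ŷ = 11 + 2·40 = 91; e = 90 − 91 = -1
x=52: ŷ = 11 + 2·52 = 115; e = 115 − 115 = 0
x=59: ŷ = 11 + 2·59 = 129; e = 130 − 129 = 1
SSE = 1 + 1 + 4 + 1 + 0 + 1 = 8
s = √(8/4) = √2 ≈ 1.414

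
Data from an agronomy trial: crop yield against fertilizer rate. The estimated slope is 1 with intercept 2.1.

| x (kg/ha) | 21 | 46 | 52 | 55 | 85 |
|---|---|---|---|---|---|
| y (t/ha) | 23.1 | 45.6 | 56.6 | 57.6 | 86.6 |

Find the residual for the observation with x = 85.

ŷ = 2.1 + 85 = 87.1
r = 86.6 − 87.1 = -0.5

r = -0.5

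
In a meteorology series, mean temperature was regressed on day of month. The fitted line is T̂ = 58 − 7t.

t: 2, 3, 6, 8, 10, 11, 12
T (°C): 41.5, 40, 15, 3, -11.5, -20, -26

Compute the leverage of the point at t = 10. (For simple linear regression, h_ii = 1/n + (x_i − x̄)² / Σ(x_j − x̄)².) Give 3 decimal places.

t̄ = (2 + 3 + 6 + 8 + 10 + 11 + 12)/7 = 7.42857
Σ(t − t̄)² = 29.4694 + 19.6122 + 2.04082 + 0.326531 + 6.61224 + 12.7551 + 20.898 = 91.7143
h = 1/7 + (2.57143)²/91.7143 = 0.142857 + 0.0720961 = 0.215

h = 0.215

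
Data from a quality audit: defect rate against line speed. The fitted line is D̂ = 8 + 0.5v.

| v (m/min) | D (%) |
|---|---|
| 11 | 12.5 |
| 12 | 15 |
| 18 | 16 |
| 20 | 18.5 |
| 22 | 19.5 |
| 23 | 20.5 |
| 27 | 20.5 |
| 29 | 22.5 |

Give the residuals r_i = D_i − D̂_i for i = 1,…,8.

-1, 1, -1, 0.5, 0.5, 1, -1, 0

v=11: D̂ = 8 + 0.5·11 = 13.5; r = 12.5 − 13.5 = -1
v=12: D̂ = 8 + 0.5·12 = 14; r = 15 − 14 = 1
v=18: D̂ = 8 + 0.5·18 = 17; r = 16 − 17 = -1
v=20: D̂ = 8 + 0.5·20 = 18; r = 18.5 − 18 = 0.5
v=22: D̂ = 8 + 0.5·22 = 19; r = 19.5 − 19 = 0.5
v=23: D̂ = 8 + 0.5·23 = 19.5; r = 20.5 − 19.5 = 1
v=27: D̂ = 8 + 0.5·27 = 21.5; r = 20.5 − 21.5 = -1
v=29: D̂ = 8 + 0.5·29 = 22.5; r = 22.5 − 22.5 = 0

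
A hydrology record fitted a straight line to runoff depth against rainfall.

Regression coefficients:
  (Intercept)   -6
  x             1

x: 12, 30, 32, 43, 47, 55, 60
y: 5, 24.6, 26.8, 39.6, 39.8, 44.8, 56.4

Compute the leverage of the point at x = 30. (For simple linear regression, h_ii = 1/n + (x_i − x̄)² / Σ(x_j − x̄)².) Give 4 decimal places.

h = 0.2024

x̄ = (12 + 30 + 32 + 43 + 47 + 55 + 60)/7 = 39.8571
Σ(x − x̄)² = 776.02 + 97.1633 + 61.7347 + 9.87755 + 51.0204 + 229.306 + 405.735 = 1630.86
h = 1/7 + (-9.85714)²/1630.86 = 0.142857 + 0.059578 = 0.2024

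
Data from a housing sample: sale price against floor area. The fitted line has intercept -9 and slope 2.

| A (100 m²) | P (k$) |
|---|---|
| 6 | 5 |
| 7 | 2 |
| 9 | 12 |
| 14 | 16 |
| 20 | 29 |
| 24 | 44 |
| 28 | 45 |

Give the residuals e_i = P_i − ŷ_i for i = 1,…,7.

2, -3, 3, -3, -2, 5, -2

A=6: ŷ = -9 + 2·6 = 3; e = 5 − 3 = 2
A=7: ŷ = -9 + 2·7 = 5; e = 2 − 5 = -3
A=9: ŷ = -9 + 2·9 = 9; e = 12 − 9 = 3
A=14: ŷ = -9 + 2·14 = 19; e = 16 − 19 = -3
A=20: ŷ = -9 + 2·20 = 31; e = 29 − 31 = -2
A=24: ŷ = -9 + 2·24 = 39; e = 44 − 39 = 5
A=28: ŷ = -9 + 2·28 = 47; e = 45 − 47 = -2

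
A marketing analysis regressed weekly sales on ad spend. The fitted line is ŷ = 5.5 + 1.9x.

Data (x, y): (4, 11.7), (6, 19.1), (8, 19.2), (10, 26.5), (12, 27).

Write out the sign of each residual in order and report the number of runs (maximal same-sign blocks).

5 runs

x=4: ŷ = 5.5 + 1.9·4 = 13.1; e = 11.7 − 13.1 = -1.4
x=6: ŷ = 5.5 + 1.9·6 = 16.9; e = 19.1 − 16.9 = 2.2
x=8: ŷ = 5.5 + 1.9·8 = 20.7; e = 19.2 − 20.7 = -1.5
x=10: ŷ = 5.5 + 1.9·10 = 24.5; e = 26.5 − 24.5 = 2
x=12: ŷ = 5.5 + 1.9·12 = 28.3; e = 27 − 28.3 = -1.3
Signs: − + − + −
Runs: −×1, +×1, −×1, +×1, −×1 → 5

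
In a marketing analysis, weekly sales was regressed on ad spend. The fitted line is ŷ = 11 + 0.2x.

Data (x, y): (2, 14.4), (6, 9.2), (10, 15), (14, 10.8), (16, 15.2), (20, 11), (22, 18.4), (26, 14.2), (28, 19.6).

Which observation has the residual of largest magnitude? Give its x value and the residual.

x = 20, e = -4

x=2: ŷ = 11 + 0.2·2 = 11.4; e = 14.4 − 11.4 = 3
x=6: ŷ = 11 + 0.2·6 = 12.2; e = 9.2 − 12.2 = -3
x=10: ŷ = 11 + 0.2·10 = 13; e = 15 − 13 = 2
x=14: ŷ = 11 + 0.2·14 = 13.8; e = 10.8 − 13.8 = -3
x=16: ŷ = 11 + 0.2·16 = 14.2; e = 15.2 − 14.2 = 1
x=20: ŷ = 11 + 0.2·20 = 15; e = 11 − 15 = -4
x=22: ŷ = 11 + 0.2·22 = 15.4; e = 18.4 − 15.4 = 3
x=26: ŷ = 11 + 0.2·26 = 16.2; e = 14.2 − 16.2 = -2
x=28: ŷ = 11 + 0.2·28 = 16.6; e = 19.6 − 16.6 = 3
Largest |e| is 4 at x = 20, residual -4.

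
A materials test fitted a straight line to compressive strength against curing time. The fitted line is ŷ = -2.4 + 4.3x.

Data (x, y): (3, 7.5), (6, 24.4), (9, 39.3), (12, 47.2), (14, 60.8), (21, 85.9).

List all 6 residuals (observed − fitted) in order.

-3, 1, 3, -2, 3, -2

x=3: ŷ = -2.4 + 4.3·3 = 10.5; r = 7.5 − 10.5 = -3
x=6: ŷ = -2.4 + 4.3·6 = 23.4; r = 24.4 − 23.4 = 1
x=9: ŷ = -2.4 + 4.3·9 = 36.3; r = 39.3 − 36.3 = 3
x=12: ŷ = -2.4 + 4.3·12 = 49.2; r = 47.2 − 49.2 = -2
x=14: ŷ = -2.4 + 4.3·14 = 57.8; r = 60.8 − 57.8 = 3
x=21: ŷ = -2.4 + 4.3·21 = 87.9; r = 85.9 − 87.9 = -2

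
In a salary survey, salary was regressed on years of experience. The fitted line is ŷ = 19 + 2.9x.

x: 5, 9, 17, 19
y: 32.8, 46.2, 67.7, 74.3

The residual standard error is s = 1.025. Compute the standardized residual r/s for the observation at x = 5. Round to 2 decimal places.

ŷ = 19 + 2.9·5 = 33.5
r = 32.8 − 33.5 = -0.7
r/s = -0.7 / 1.025 = -0.68

-0.68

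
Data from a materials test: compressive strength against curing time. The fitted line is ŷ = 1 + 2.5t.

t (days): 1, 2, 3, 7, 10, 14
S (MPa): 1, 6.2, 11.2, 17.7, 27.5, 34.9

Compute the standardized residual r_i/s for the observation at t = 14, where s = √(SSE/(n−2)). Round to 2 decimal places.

t=1: ŷ = 1 + 2.5·1 = 3.5; r = 1 − 3.5 = -2.5
t=2: ŷ = 1 + 2.5·2 = 6; r = 6.2 − 6 = 0.2
t=3: ŷ = 1 + 2.5·3 = 8.5; r = 11.2 − 8.5 = 2.7
t=7: ŷ = 1 + 2.5·7 = 18.5; r = 17.7 − 18.5 = -0.8
t=10: ŷ = 1 + 2.5·10 = 26; r = 27.5 − 26 = 1.5
t=14: ŷ = 1 + 2.5·14 = 36; r = 34.9 − 36 = -1.1
SSE = 6.25 + 0.04 + 7.29 + 0.64 + 2.25 + 1.21 = 17.68
s = √(17.68/4) = 2.10238
r/s = -1.1 / 2.10238 = -0.52

-0.52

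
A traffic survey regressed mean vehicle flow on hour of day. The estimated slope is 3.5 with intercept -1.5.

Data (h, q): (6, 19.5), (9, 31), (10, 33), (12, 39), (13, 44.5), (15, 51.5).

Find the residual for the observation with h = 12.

r = -1.5

q̂ = -1.5 + 3.5·12 = 40.5
r = 39 − 40.5 = -1.5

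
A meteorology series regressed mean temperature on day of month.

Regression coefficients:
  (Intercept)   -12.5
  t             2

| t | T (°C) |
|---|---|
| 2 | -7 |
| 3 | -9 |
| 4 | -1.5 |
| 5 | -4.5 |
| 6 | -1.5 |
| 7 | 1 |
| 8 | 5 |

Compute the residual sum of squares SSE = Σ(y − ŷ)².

SSE = 25

t=2: ŷ = -12.5 + 2·2 = -8.5; r = -7 − (-8.5) = 1.5
t=3: ŷ = -12.5 + 2·3 = -6.5; r = -9 − (-6.5) = -2.5
t=4: ŷ = -12.5 + 2·4 = -4.5; r = -1.5 − (-4.5) = 3
t=5: ŷ = -12.5 + 2·5 = -2.5; r = -4.5 − (-2.5) = -2
t=6: ŷ = -12.5 + 2·6 = -0.5; r = -1.5 − (-0.5) = -1
t=7: ŷ = -12.5 + 2·7 = 1.5; r = 1 − 1.5 = -0.5
t=8: ŷ = -12.5 + 2·8 = 3.5; r = 5 − 3.5 = 1.5
SSE = 2.25 + 6.25 + 9 + 4 + 1 + 0.25 + 2.25 = 25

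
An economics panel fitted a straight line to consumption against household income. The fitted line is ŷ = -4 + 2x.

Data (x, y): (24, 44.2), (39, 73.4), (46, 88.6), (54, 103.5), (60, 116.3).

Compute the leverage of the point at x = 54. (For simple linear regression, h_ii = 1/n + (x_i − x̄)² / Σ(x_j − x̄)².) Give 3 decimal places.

h = 0.313

x̄ = (24 + 39 + 46 + 54 + 60)/5 = 44.6
Σ(x − x̄)² = 424.36 + 31.36 + 1.96 + 88.36 + 237.16 = 783.2
h = 1/5 + (9.4)²/783.2 = 0.2 + 0.112819 = 0.313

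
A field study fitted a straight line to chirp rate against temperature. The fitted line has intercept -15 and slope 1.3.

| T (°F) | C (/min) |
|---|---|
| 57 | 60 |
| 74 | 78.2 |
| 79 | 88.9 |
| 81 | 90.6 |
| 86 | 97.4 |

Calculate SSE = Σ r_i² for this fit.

SSE = 11.7

T=57: ŷ = -15 + 1.3·57 = 59.1; r = 60 − 59.1 = 0.9
T=74: ŷ = -15 + 1.3·74 = 81.2; r = 78.2 − 81.2 = -3
T=79: ŷ = -15 + 1.3·79 = 87.7; r = 88.9 − 87.7 = 1.2
T=81: ŷ = -15 + 1.3·81 = 90.3; r = 90.6 − 90.3 = 0.3
T=86: ŷ = -15 + 1.3·86 = 96.8; r = 97.4 − 96.8 = 0.6
SSE = 0.81 + 9 + 1.44 + 0.09 + 0.36 = 11.7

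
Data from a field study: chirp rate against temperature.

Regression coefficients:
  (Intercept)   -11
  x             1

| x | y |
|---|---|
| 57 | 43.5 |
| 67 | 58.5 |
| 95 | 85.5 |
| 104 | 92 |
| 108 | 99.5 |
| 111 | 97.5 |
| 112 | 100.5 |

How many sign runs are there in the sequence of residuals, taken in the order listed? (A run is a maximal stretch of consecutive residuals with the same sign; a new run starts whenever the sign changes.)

5 runs

x=57: ŷ = -11 + 57 = 46; e = 43.5 − 46 = -2.5
x=67: ŷ = -11 + 67 = 56; e = 58.5 − 56 = 2.5
x=95: ŷ = -11 + 95 = 84; e = 85.5 − 84 = 1.5
x=104: ŷ = -11 + 104 = 93; e = 92 − 93 = -1
x=108: ŷ = -11 + 108 = 97; e = 99.5 − 97 = 2.5
x=111: ŷ = -11 + 111 = 100; e = 97.5 − 100 = -2.5
x=112: ŷ = -11 + 112 = 101; e = 100.5 − 101 = -0.5
Signs: − + + − + − −
Runs: −×1, +×2, −×1, +×1, −×2 → 5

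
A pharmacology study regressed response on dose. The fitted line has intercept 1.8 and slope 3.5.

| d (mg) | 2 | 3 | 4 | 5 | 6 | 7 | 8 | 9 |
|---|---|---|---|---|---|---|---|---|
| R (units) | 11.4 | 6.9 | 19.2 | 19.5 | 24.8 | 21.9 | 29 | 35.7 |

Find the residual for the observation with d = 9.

R̂ = 1.8 + 3.5·9 = 33.3
e = 35.7 − 33.3 = 2.4

e = 2.4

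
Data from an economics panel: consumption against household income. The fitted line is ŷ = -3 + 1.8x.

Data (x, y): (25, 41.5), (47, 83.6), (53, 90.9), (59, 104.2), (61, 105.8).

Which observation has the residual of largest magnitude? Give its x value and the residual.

x=25: ŷ = -3 + 1.8·25 = 42; r = 41.5 − 42 = -0.5
x=47: ŷ = -3 + 1.8·47 = 81.6; r = 83.6 − 81.6 = 2
x=53: ŷ = -3 + 1.8·53 = 92.4; r = 90.9 − 92.4 = -1.5
x=59: ŷ = -3 + 1.8·59 = 103.2; r = 104.2 − 103.2 = 1
x=61: ŷ = -3 + 1.8·61 = 106.8; r = 105.8 − 106.8 = -1
Largest |r| is 2 at x = 47, residual 2.

x = 47, r = 2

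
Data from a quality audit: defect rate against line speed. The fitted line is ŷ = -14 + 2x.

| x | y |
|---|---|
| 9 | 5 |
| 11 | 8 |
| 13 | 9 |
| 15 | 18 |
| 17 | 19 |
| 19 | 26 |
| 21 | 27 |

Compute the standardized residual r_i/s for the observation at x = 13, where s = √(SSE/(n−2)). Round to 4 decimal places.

x=9: ŷ = -14 + 2·9 = 4; r = 5 − 4 = 1
x=11: ŷ = -14 + 2·11 = 8; r = 8 − 8 = 0
x=13: ŷ = -14 + 2·13 = 12; r = 9 − 12 = -3
x=15: ŷ = -14 + 2·15 = 16; r = 18 − 16 = 2
x=17: ŷ = -14 + 2·17 = 20; r = 19 − 20 = -1
x=19: ŷ = -14 + 2·19 = 24; r = 26 − 24 = 2
x=21: ŷ = -14 + 2·21 = 28; r = 27 − 28 = -1
SSE = 1 + 0 + 9 + 4 + 1 + 4 + 1 = 20
s = √(20/5) = 2
r/s = -3 / 2 = -1.5000

-1.5000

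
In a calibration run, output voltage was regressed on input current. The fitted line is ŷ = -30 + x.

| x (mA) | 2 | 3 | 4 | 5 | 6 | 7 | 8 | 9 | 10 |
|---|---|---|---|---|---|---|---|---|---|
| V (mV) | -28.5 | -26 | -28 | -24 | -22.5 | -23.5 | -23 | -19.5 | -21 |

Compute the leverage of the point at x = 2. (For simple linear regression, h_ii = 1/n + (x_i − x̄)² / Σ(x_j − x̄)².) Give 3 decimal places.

x̄ = (2 + 3 + 4 + 5 + 6 + 7 + 8 + 9 + 10)/9 = 6
Σ(x − x̄)² = 16 + 9 + 4 + 1 + 0 + 1 + 4 + 9 + 16 = 60
h = 1/9 + (-4)²/60 = 0.111111 + 0.266667 = 0.378

h = 0.378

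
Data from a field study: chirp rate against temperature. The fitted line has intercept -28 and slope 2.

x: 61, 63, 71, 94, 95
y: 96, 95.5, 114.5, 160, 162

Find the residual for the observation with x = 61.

r = 2

ŷ = -28 + 2·61 = 94
r = 96 − 94 = 2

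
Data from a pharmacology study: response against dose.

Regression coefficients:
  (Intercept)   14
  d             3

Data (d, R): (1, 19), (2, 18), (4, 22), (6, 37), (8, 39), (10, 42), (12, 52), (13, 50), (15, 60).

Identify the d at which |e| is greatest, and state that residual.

d=1: R̂ = 14 + 3·1 = 17; e = 19 − 17 = 2
d=2: R̂ = 14 + 3·2 = 20; e = 18 − 20 = -2
d=4: R̂ = 14 + 3·4 = 26; e = 22 − 26 = -4
d=6: R̂ = 14 + 3·6 = 32; e = 37 − 32 = 5
d=8: R̂ = 14 + 3·8 = 38; e = 39 − 38 = 1
d=10: R̂ = 14 + 3·10 = 44; e = 42 − 44 = -2
d=12: R̂ = 14 + 3·12 = 50; e = 52 − 50 = 2
d=13: R̂ = 14 + 3·13 = 53; e = 50 − 53 = -3
d=15: R̂ = 14 + 3·15 = 59; e = 60 − 59 = 1
Largest |e| is 5 at d = 6, residual 5.

d = 6, e = 5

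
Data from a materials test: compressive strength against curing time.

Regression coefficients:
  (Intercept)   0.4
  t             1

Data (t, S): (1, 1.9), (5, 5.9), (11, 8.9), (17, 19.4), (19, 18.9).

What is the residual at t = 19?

Ŝ = 0.4 + 19 = 19.4
e = 18.9 − 19.4 = -0.5

e = -0.5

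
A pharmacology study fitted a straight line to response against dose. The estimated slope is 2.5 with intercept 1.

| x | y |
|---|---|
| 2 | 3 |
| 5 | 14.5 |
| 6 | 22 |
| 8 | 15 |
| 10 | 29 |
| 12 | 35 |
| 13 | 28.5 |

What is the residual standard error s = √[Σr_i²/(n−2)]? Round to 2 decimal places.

x=2: ŷ = 1 + 2.5·2 = 6; r = 3 − 6 = -3
x=5: ŷ = 1 + 2.5·5 = 13.5; r = 14.5 − 13.5 = 1
x=6: ŷ = 1 + 2.5·6 = 16; r = 22 − 16 = 6
x=8: ŷ = 1 + 2.5·8 = 21; r = 15 − 21 = -6
x=10: ŷ = 1 + 2.5·10 = 26; r = 29 − 26 = 3
x=12: ŷ = 1 + 2.5·12 = 31; r = 35 − 31 = 4
x=13: ŷ = 1 + 2.5·13 = 33.5; r = 28.5 − 33.5 = -5
SSE = 9 + 1 + 36 + 36 + 9 + 16 + 25 = 132
s = √(132/5) = √26.4 ≈ 5.14

s = 5.14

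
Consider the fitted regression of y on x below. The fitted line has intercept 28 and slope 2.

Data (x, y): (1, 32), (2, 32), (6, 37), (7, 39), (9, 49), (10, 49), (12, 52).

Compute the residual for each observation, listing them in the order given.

2, 0, -3, -3, 3, 1, 0

x=1: ŷ = 28 + 2·1 = 30; e = 32 − 30 = 2
x=2: ŷ = 28 + 2·2 = 32; e = 32 − 32 = 0
x=6: ŷ = 28 + 2·6 = 40; e = 37 − 40 = -3
x=7: ŷ = 28 + 2·7 = 42; e = 39 − 42 = -3
x=9: ŷ = 28 + 2·9 = 46; e = 49 − 46 = 3
x=10: ŷ = 28 + 2·10 = 48; e = 49 − 48 = 1
x=12: ŷ = 28 + 2·12 = 52; e = 52 − 52 = 0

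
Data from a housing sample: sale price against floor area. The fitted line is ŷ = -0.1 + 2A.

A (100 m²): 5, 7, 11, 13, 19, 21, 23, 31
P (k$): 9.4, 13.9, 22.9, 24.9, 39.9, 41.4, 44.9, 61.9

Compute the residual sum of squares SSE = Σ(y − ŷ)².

SSE = 7.5

A=5: ŷ = -0.1 + 2·5 = 9.9; e = 9.4 − 9.9 = -0.5
A=7: ŷ = -0.1 + 2·7 = 13.9; e = 13.9 − 13.9 = 0
A=11: ŷ = -0.1 + 2·11 = 21.9; e = 22.9 − 21.9 = 1
A=13: ŷ = -0.1 + 2·13 = 25.9; e = 24.9 − 25.9 = -1
A=19: ŷ = -0.1 + 2·19 = 37.9; e = 39.9 − 37.9 = 2
A=21: ŷ = -0.1 + 2·21 = 41.9; e = 41.4 − 41.9 = -0.5
A=23: ŷ = -0.1 + 2·23 = 45.9; e = 44.9 − 45.9 = -1
A=31: ŷ = -0.1 + 2·31 = 61.9; e = 61.9 − 61.9 = 0
SSE = 0.25 + 0 + 1 + 1 + 4 + 0.25 + 1 + 0 = 7.5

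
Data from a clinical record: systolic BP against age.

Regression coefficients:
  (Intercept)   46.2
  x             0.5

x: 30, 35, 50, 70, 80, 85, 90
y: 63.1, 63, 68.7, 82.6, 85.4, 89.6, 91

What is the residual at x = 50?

e = -2.5

ŷ = 46.2 + 0.5·50 = 71.2
e = 68.7 − 71.2 = -2.5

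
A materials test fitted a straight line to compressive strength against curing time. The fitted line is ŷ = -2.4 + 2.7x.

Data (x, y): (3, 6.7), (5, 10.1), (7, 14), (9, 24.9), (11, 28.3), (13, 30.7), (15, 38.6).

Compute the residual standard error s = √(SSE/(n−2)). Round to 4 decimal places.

x=3: ŷ = -2.4 + 2.7·3 = 5.7; e = 6.7 − 5.7 = 1
x=5: ŷ = -2.4 + 2.7·5 = 11.1; e = 10.1 − 11.1 = -1
x=7: ŷ = -2.4 + 2.7·7 = 16.5; e = 14 − 16.5 = -2.5
x=9: ŷ = -2.4 + 2.7·9 = 21.9; e = 24.9 − 21.9 = 3
x=11: ŷ = -2.4 + 2.7·11 = 27.3; e = 28.3 − 27.3 = 1
x=13: ŷ = -2.4 + 2.7·13 = 32.7; e = 30.7 − 32.7 = -2
x=15: ŷ = -2.4 + 2.7·15 = 38.1; e = 38.6 − 38.1 = 0.5
SSE = 1 + 1 + 6.25 + 9 + 1 + 4 + 0.25 = 22.5
s = √(22.5/5) = √4.5 ≈ 2.1213

s = 2.1213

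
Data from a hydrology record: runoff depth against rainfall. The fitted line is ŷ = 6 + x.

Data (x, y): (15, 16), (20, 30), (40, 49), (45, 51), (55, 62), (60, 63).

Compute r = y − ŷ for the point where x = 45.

ŷ = 6 + 45 = 51
r = 51 − 51 = 0

r = 0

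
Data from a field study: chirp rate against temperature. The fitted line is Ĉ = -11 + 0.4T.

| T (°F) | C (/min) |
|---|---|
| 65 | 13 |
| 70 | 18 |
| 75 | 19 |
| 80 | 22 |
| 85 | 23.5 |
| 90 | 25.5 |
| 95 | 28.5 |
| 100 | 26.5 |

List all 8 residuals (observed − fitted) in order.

-2, 1, 0, 1, 0.5, 0.5, 1.5, -2.5

T=65: Ĉ = -11 + 0.4·65 = 15; r = 13 − 15 = -2
T=70: Ĉ = -11 + 0.4·70 = 17; r = 18 − 17 = 1
T=75: Ĉ = -11 + 0.4·75 = 19; r = 19 − 19 = 0
T=80: Ĉ = -11 + 0.4·80 = 21; r = 22 − 21 = 1
T=85: Ĉ = -11 + 0.4·85 = 23; r = 23.5 − 23 = 0.5
T=90: Ĉ = -11 + 0.4·90 = 25; r = 25.5 − 25 = 0.5
T=95: Ĉ = -11 + 0.4·95 = 27; r = 28.5 − 27 = 1.5
T=100: Ĉ = -11 + 0.4·100 = 29; r = 26.5 − 29 = -2.5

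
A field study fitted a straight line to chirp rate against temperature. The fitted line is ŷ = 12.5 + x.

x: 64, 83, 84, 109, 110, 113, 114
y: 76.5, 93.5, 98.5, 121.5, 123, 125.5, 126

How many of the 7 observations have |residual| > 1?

2

x=64: ŷ = 12.5 + 64 = 76.5; e = 76.5 − 76.5 = 0
x=83: ŷ = 12.5 + 83 = 95.5; e = 93.5 − 95.5 = -2
x=84: ŷ = 12.5 + 84 = 96.5; e = 98.5 − 96.5 = 2
x=109: ŷ = 12.5 + 109 = 121.5; e = 121.5 − 121.5 = 0
x=110: ŷ = 12.5 + 110 = 122.5; e = 123 − 122.5 = 0.5
x=113: ŷ = 12.5 + 113 = 125.5; e = 125.5 − 125.5 = 0
x=114: ŷ = 12.5 + 114 = 126.5; e = 126 − 126.5 = -0.5
|e| > 1: x=83 (|e|=2), x=84 (|e|=2) → 2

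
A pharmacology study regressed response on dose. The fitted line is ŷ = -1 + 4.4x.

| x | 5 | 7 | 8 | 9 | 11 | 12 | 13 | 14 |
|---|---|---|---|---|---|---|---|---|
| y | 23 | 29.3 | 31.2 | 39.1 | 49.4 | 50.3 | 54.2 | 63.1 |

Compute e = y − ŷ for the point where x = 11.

e = 2

ŷ = -1 + 4.4·11 = 47.4
e = 49.4 − 47.4 = 2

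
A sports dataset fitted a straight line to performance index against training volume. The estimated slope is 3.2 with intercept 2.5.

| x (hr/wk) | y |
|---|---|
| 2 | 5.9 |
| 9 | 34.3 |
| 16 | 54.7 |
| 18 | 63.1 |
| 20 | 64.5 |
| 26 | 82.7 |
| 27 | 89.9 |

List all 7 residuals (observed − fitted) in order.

-3, 3, 1, 3, -2, -3, 1

x=2: ŷ = 2.5 + 3.2·2 = 8.9; e = 5.9 − 8.9 = -3
x=9: ŷ = 2.5 + 3.2·9 = 31.3; e = 34.3 − 31.3 = 3
x=16: ŷ = 2.5 + 3.2·16 = 53.7; e = 54.7 − 53.7 = 1
x=18: ŷ = 2.5 + 3.2·18 = 60.1; e = 63.1 − 60.1 = 3
x=20: ŷ = 2.5 + 3.2·20 = 66.5; e = 64.5 − 66.5 = -2
x=26: ŷ = 2.5 + 3.2·26 = 85.7; e = 82.7 − 85.7 = -3
x=27: ŷ = 2.5 + 3.2·27 = 88.9; e = 89.9 − 88.9 = 1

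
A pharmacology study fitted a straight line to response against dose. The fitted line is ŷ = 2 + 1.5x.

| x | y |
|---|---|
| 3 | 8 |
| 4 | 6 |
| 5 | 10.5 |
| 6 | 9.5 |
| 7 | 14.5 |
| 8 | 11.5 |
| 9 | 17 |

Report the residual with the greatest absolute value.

x=3: ŷ = 2 + 1.5·3 = 6.5; e = 8 − 6.5 = 1.5
x=4: ŷ = 2 + 1.5·4 = 8; e = 6 − 8 = -2
x=5: ŷ = 2 + 1.5·5 = 9.5; e = 10.5 − 9.5 = 1
x=6: ŷ = 2 + 1.5·6 = 11; e = 9.5 − 11 = -1.5
x=7: ŷ = 2 + 1.5·7 = 12.5; e = 14.5 − 12.5 = 2
x=8: ŷ = 2 + 1.5·8 = 14; e = 11.5 − 14 = -2.5
x=9: ŷ = 2 + 1.5·9 = 15.5; e = 17 − 15.5 = 1.5
Largest |e| is 2.5 at x = 8, residual -2.5.

e = -2.5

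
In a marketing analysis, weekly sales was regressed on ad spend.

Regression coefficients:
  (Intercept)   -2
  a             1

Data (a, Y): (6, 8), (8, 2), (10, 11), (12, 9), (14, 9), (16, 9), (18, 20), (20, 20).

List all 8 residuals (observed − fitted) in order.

a=6: ŷ = -2 + 6 = 4; e = 8 − 4 = 4
a=8: ŷ = -2 + 8 = 6; e = 2 − 6 = -4
a=10: ŷ = -2 + 10 = 8; e = 11 − 8 = 3
a=12: ŷ = -2 + 12 = 10; e = 9 − 10 = -1
a=14: ŷ = -2 + 14 = 12; e = 9 − 12 = -3
a=16: ŷ = -2 + 16 = 14; e = 9 − 14 = -5
a=18: ŷ = -2 + 18 = 16; e = 20 − 16 = 4
a=20: ŷ = -2 + 20 = 18; e = 20 − 18 = 2

4, -4, 3, -1, -3, -5, 4, 2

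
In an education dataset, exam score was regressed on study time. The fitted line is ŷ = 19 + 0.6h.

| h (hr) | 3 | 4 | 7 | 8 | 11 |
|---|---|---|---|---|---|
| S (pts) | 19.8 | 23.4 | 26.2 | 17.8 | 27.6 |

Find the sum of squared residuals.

SSE = 54

h=3: ŷ = 19 + 0.6·3 = 20.8; r = 19.8 − 20.8 = -1
h=4: ŷ = 19 + 0.6·4 = 21.4; r = 23.4 − 21.4 = 2
h=7: ŷ = 19 + 0.6·7 = 23.2; r = 26.2 − 23.2 = 3
h=8: ŷ = 19 + 0.6·8 = 23.8; r = 17.8 − 23.8 = -6
h=11: ŷ = 19 + 0.6·11 = 25.6; r = 27.6 − 25.6 = 2
SSE = 1 + 4 + 9 + 36 + 4 = 54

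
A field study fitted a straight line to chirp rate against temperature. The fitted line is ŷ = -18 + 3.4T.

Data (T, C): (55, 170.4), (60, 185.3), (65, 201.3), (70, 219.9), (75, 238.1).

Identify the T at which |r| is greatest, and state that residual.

T=55: ŷ = -18 + 3.4·55 = 169; r = 170.4 − 169 = 1.4
T=60: ŷ = -18 + 3.4·60 = 186; r = 185.3 − 186 = -0.7
T=65: ŷ = -18 + 3.4·65 = 203; r = 201.3 − 203 = -1.7
T=70: ŷ = -18 + 3.4·70 = 220; r = 219.9 − 220 = -0.1
T=75: ŷ = -18 + 3.4·75 = 237; r = 238.1 − 237 = 1.1
Largest |r| is 1.7 at T = 65, residual -1.7.

T = 65, r = -1.7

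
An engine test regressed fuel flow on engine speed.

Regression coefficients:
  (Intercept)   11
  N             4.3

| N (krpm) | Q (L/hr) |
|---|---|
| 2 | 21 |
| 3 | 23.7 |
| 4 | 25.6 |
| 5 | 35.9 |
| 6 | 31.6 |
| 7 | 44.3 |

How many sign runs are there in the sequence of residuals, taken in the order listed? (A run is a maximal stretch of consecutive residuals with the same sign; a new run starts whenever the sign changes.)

N=2: Q̂ = 11 + 4.3·2 = 19.6; r = 21 − 19.6 = 1.4
N=3: Q̂ = 11 + 4.3·3 = 23.9; r = 23.7 − 23.9 = -0.2
N=4: Q̂ = 11 + 4.3·4 = 28.2; r = 25.6 − 28.2 = -2.6
N=5: Q̂ = 11 + 4.3·5 = 32.5; r = 35.9 − 32.5 = 3.4
N=6: Q̂ = 11 + 4.3·6 = 36.8; r = 31.6 − 36.8 = -5.2
N=7: Q̂ = 11 + 4.3·7 = 41.1; r = 44.3 − 41.1 = 3.2
Signs: + − − + − +
Runs: +×1, −×2, +×1, −×1, +×1 → 5

5 runs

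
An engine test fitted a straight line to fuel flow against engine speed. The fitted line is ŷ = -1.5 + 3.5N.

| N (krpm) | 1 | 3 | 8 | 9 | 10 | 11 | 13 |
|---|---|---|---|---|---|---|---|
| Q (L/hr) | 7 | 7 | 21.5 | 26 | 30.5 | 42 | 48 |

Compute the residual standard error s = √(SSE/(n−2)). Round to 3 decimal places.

N=1: ŷ = -1.5 + 3.5·1 = 2; e = 7 − 2 = 5
N=3: ŷ = -1.5 + 3.5·3 = 9; e = 7 − 9 = -2
N=8: ŷ = -1.5 + 3.5·8 = 26.5; e = 21.5 − 26.5 = -5
N=9: ŷ = -1.5 + 3.5·9 = 30; e = 26 − 30 = -4
N=10: ŷ = -1.5 + 3.5·10 = 33.5; e = 30.5 − 33.5 = -3
N=11: ŷ = -1.5 + 3.5·11 = 37; e = 42 − 37 = 5
N=13: ŷ = -1.5 + 3.5·13 = 44; e = 48 − 44 = 4
SSE = 25 + 4 + 25 + 16 + 9 + 25 + 16 = 120
s = √(120/5) = √24 ≈ 4.899

s = 4.899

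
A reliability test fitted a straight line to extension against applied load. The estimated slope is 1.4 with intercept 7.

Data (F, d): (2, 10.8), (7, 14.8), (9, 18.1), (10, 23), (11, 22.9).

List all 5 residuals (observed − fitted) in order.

F=2: d̂ = 7 + 1.4·2 = 9.8; e = 10.8 − 9.8 = 1
F=7: d̂ = 7 + 1.4·7 = 16.8; e = 14.8 − 16.8 = -2
F=9: d̂ = 7 + 1.4·9 = 19.6; e = 18.1 − 19.6 = -1.5
F=10: d̂ = 7 + 1.4·10 = 21; e = 23 − 21 = 2
F=11: d̂ = 7 + 1.4·11 = 22.4; e = 22.9 − 22.4 = 0.5

1, -2, -1.5, 2, 0.5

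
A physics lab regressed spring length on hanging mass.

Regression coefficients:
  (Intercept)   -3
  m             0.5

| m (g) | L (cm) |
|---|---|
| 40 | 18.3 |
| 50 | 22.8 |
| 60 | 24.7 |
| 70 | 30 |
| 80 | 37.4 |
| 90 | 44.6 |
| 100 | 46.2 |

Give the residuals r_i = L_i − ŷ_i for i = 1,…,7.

1.3, 0.8, -2.3, -2, 0.4, 2.6, -0.8

m=40: ŷ = -3 + 0.5·40 = 17; r = 18.3 − 17 = 1.3
m=50: ŷ = -3 + 0.5·50 = 22; r = 22.8 − 22 = 0.8
m=60: ŷ = -3 + 0.5·60 = 27; r = 24.7 − 27 = -2.3
m=70: ŷ = -3 + 0.5·70 = 32; r = 30 − 32 = -2
m=80: ŷ = -3 + 0.5·80 = 37; r = 37.4 − 37 = 0.4
m=90: ŷ = -3 + 0.5·90 = 42; r = 44.6 − 42 = 2.6
m=100: ŷ = -3 + 0.5·100 = 47; r = 46.2 − 47 = -0.8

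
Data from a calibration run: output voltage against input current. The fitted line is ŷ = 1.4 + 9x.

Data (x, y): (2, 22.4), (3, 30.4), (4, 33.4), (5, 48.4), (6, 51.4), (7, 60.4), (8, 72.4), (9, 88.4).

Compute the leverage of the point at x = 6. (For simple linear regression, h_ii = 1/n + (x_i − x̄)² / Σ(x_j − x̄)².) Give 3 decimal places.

x̄ = (2 + 3 + 4 + 5 + 6 + 7 + 8 + 9)/8 = 5.5
Σ(x − x̄)² = 12.25 + 6.25 + 2.25 + 0.25 + 0.25 + 2.25 + 6.25 + 12.25 = 42
h = 1/8 + (0.5)²/42 = 0.125 + 0.00595238 = 0.131

h = 0.131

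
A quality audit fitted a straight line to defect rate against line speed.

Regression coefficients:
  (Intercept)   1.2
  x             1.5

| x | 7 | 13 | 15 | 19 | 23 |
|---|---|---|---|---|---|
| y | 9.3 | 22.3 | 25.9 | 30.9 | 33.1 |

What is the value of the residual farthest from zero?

x=7: ŷ = 1.2 + 1.5·7 = 11.7; r = 9.3 − 11.7 = -2.4
x=13: ŷ = 1.2 + 1.5·13 = 20.7; r = 22.3 − 20.7 = 1.6
x=15: ŷ = 1.2 + 1.5·15 = 23.7; r = 25.9 − 23.7 = 2.2
x=19: ŷ = 1.2 + 1.5·19 = 29.7; r = 30.9 − 29.7 = 1.2
x=23: ŷ = 1.2 + 1.5·23 = 35.7; r = 33.1 − 35.7 = -2.6
Largest |r| is 2.6 at x = 23, residual -2.6.

r = -2.6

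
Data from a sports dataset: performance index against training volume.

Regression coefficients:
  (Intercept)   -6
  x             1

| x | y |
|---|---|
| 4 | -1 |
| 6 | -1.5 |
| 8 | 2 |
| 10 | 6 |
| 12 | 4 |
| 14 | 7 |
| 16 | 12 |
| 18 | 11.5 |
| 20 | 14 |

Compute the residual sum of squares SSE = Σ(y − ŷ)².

x=4: ŷ = -6 + 4 = -2; r = -1 − (-2) = 1
x=6: ŷ = -6 + 6 = 0; r = -1.5 − 0 = -1.5
x=8: ŷ = -6 + 8 = 2; r = 2 − 2 = 0
x=10: ŷ = -6 + 10 = 4; r = 6 − 4 = 2
x=12: ŷ = -6 + 12 = 6; r = 4 − 6 = -2
x=14: ŷ = -6 + 14 = 8; r = 7 − 8 = -1
x=16: ŷ = -6 + 16 = 10; r = 12 − 10 = 2
x=18: ŷ = -6 + 18 = 12; r = 11.5 − 12 = -0.5
x=20: ŷ = -6 + 20 = 14; r = 14 − 14 = 0
SSE = 1 + 2.25 + 0 + 4 + 4 + 1 + 4 + 0.25 + 0 = 16.5

SSE = 16.5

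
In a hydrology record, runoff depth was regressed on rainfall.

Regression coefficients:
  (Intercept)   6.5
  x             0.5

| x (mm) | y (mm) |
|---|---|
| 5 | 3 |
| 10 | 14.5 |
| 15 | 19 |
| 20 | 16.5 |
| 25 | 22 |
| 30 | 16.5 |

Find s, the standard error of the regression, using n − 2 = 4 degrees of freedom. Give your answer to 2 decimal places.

s = 5.10

x=5: ŷ = 6.5 + 0.5·5 = 9; r = 3 − 9 = -6
x=10: ŷ = 6.5 + 0.5·10 = 11.5; r = 14.5 − 11.5 = 3
x=15: ŷ = 6.5 + 0.5·15 = 14; r = 19 − 14 = 5
x=20: ŷ = 6.5 + 0.5·20 = 16.5; r = 16.5 − 16.5 = 0
x=25: ŷ = 6.5 + 0.5·25 = 19; r = 22 − 19 = 3
x=30: ŷ = 6.5 + 0.5·30 = 21.5; r = 16.5 − 21.5 = -5
SSE = 36 + 9 + 25 + 0 + 9 + 25 = 104
s = √(104/4) = √26 ≈ 5.10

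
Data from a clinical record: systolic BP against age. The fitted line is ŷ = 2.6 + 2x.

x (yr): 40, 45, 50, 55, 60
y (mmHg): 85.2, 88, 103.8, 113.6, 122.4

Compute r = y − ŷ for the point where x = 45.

ŷ = 2.6 + 2·45 = 92.6
r = 88 − 92.6 = -4.6

r = -4.6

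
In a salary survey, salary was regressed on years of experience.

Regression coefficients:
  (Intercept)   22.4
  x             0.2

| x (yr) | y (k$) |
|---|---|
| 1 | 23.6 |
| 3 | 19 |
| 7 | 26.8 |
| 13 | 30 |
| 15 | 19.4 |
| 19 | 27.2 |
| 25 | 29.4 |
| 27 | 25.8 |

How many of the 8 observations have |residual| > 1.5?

x=1: ŷ = 22.4 + 0.2·1 = 22.6; r = 23.6 − 22.6 = 1
x=3: ŷ = 22.4 + 0.2·3 = 23; r = 19 − 23 = -4
x=7: ŷ = 22.4 + 0.2·7 = 23.8; r = 26.8 − 23.8 = 3
x=13: ŷ = 22.4 + 0.2·13 = 25; r = 30 − 25 = 5
x=15: ŷ = 22.4 + 0.2·15 = 25.4; r = 19.4 − 25.4 = -6
x=19: ŷ = 22.4 + 0.2·19 = 26.2; r = 27.2 − 26.2 = 1
x=25: ŷ = 22.4 + 0.2·25 = 27.4; r = 29.4 − 27.4 = 2
x=27: ŷ = 22.4 + 0.2·27 = 27.8; r = 25.8 − 27.8 = -2
|r| > 1.5: x=3 (|r|=4), x=7 (|r|=3), x=13 (|r|=5), x=15 (|r|=6), x=25 (|r|=2), x=27 (|r|=2) → 6

6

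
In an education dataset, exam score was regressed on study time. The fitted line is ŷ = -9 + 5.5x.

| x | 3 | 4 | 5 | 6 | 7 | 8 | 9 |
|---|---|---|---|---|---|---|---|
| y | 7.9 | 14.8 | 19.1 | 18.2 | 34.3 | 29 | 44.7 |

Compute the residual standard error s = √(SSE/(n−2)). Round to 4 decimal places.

s = 4.7766

x=3: ŷ = -9 + 5.5·3 = 7.5; r = 7.9 − 7.5 = 0.4
x=4: ŷ = -9 + 5.5·4 = 13; r = 14.8 − 13 = 1.8
x=5: ŷ = -9 + 5.5·5 = 18.5; r = 19.1 − 18.5 = 0.6
x=6: ŷ = -9 + 5.5·6 = 24; r = 18.2 − 24 = -5.8
x=7: ŷ = -9 + 5.5·7 = 29.5; r = 34.3 − 29.5 = 4.8
x=8: ŷ = -9 + 5.5·8 = 35; r = 29 − 35 = -6
x=9: ŷ = -9 + 5.5·9 = 40.5; r = 44.7 − 40.5 = 4.2
SSE = 0.16 + 3.24 + 0.36 + 33.64 + 23.04 + 36 + 17.64 = 114.08
s = √(114.08/5) = √22.816 ≈ 4.7766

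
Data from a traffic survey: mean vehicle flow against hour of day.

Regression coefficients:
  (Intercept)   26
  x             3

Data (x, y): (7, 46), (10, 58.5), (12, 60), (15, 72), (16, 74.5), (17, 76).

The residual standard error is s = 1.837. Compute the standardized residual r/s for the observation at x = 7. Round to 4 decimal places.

-0.5444

ŷ = 26 + 3·7 = 47
r = 46 − 47 = -1
r/s = -1 / 1.837 = -0.5444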